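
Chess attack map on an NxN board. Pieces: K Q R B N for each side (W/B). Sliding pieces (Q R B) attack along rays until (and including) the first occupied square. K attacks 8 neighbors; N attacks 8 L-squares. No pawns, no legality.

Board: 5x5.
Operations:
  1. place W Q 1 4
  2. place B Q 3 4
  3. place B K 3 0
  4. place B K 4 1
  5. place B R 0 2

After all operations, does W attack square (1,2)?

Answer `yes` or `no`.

Op 1: place WQ@(1,4)
Op 2: place BQ@(3,4)
Op 3: place BK@(3,0)
Op 4: place BK@(4,1)
Op 5: place BR@(0,2)
Per-piece attacks for W:
  WQ@(1,4): attacks (1,3) (1,2) (1,1) (1,0) (2,4) (3,4) (0,4) (2,3) (3,2) (4,1) (0,3) [ray(1,0) blocked at (3,4); ray(1,-1) blocked at (4,1)]
W attacks (1,2): yes

Answer: yes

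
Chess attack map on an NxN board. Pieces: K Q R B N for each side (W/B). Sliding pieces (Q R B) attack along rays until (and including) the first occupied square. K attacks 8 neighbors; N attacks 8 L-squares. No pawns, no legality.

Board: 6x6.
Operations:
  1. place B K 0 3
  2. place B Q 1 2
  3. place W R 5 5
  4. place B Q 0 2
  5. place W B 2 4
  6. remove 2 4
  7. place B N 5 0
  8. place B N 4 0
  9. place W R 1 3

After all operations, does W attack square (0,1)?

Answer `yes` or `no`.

Op 1: place BK@(0,3)
Op 2: place BQ@(1,2)
Op 3: place WR@(5,5)
Op 4: place BQ@(0,2)
Op 5: place WB@(2,4)
Op 6: remove (2,4)
Op 7: place BN@(5,0)
Op 8: place BN@(4,0)
Op 9: place WR@(1,3)
Per-piece attacks for W:
  WR@(1,3): attacks (1,4) (1,5) (1,2) (2,3) (3,3) (4,3) (5,3) (0,3) [ray(0,-1) blocked at (1,2); ray(-1,0) blocked at (0,3)]
  WR@(5,5): attacks (5,4) (5,3) (5,2) (5,1) (5,0) (4,5) (3,5) (2,5) (1,5) (0,5) [ray(0,-1) blocked at (5,0)]
W attacks (0,1): no

Answer: no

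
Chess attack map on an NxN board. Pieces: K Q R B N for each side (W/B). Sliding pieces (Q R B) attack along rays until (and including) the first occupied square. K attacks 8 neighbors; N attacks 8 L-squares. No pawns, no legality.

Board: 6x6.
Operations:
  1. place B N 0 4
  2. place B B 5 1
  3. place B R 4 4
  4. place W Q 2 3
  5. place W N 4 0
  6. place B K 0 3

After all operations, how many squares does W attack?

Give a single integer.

Op 1: place BN@(0,4)
Op 2: place BB@(5,1)
Op 3: place BR@(4,4)
Op 4: place WQ@(2,3)
Op 5: place WN@(4,0)
Op 6: place BK@(0,3)
Per-piece attacks for W:
  WQ@(2,3): attacks (2,4) (2,5) (2,2) (2,1) (2,0) (3,3) (4,3) (5,3) (1,3) (0,3) (3,4) (4,5) (3,2) (4,1) (5,0) (1,4) (0,5) (1,2) (0,1) [ray(-1,0) blocked at (0,3)]
  WN@(4,0): attacks (5,2) (3,2) (2,1)
Union (20 distinct): (0,1) (0,3) (0,5) (1,2) (1,3) (1,4) (2,0) (2,1) (2,2) (2,4) (2,5) (3,2) (3,3) (3,4) (4,1) (4,3) (4,5) (5,0) (5,2) (5,3)

Answer: 20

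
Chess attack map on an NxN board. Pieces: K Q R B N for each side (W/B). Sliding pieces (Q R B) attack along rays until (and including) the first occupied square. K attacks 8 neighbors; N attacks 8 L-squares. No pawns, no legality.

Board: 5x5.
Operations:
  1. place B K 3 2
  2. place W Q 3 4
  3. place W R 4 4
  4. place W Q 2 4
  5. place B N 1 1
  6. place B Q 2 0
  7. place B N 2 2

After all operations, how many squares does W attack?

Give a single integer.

Answer: 17

Derivation:
Op 1: place BK@(3,2)
Op 2: place WQ@(3,4)
Op 3: place WR@(4,4)
Op 4: place WQ@(2,4)
Op 5: place BN@(1,1)
Op 6: place BQ@(2,0)
Op 7: place BN@(2,2)
Per-piece attacks for W:
  WQ@(2,4): attacks (2,3) (2,2) (3,4) (1,4) (0,4) (3,3) (4,2) (1,3) (0,2) [ray(0,-1) blocked at (2,2); ray(1,0) blocked at (3,4)]
  WQ@(3,4): attacks (3,3) (3,2) (4,4) (2,4) (4,3) (2,3) (1,2) (0,1) [ray(0,-1) blocked at (3,2); ray(1,0) blocked at (4,4); ray(-1,0) blocked at (2,4)]
  WR@(4,4): attacks (4,3) (4,2) (4,1) (4,0) (3,4) [ray(-1,0) blocked at (3,4)]
Union (17 distinct): (0,1) (0,2) (0,4) (1,2) (1,3) (1,4) (2,2) (2,3) (2,4) (3,2) (3,3) (3,4) (4,0) (4,1) (4,2) (4,3) (4,4)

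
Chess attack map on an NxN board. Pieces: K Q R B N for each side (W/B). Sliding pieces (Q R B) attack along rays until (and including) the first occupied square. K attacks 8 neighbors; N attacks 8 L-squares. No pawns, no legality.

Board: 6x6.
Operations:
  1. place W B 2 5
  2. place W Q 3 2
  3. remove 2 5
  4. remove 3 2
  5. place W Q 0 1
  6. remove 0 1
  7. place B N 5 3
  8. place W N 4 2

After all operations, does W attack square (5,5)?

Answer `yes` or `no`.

Answer: no

Derivation:
Op 1: place WB@(2,5)
Op 2: place WQ@(3,2)
Op 3: remove (2,5)
Op 4: remove (3,2)
Op 5: place WQ@(0,1)
Op 6: remove (0,1)
Op 7: place BN@(5,3)
Op 8: place WN@(4,2)
Per-piece attacks for W:
  WN@(4,2): attacks (5,4) (3,4) (2,3) (5,0) (3,0) (2,1)
W attacks (5,5): no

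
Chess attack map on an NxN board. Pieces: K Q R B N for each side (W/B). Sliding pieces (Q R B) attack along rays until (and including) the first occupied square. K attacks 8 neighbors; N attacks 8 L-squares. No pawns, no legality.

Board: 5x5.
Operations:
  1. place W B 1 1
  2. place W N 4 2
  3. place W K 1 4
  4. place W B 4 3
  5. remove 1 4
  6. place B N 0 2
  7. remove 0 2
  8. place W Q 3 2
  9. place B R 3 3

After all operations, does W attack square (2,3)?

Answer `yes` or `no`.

Op 1: place WB@(1,1)
Op 2: place WN@(4,2)
Op 3: place WK@(1,4)
Op 4: place WB@(4,3)
Op 5: remove (1,4)
Op 6: place BN@(0,2)
Op 7: remove (0,2)
Op 8: place WQ@(3,2)
Op 9: place BR@(3,3)
Per-piece attacks for W:
  WB@(1,1): attacks (2,2) (3,3) (2,0) (0,2) (0,0) [ray(1,1) blocked at (3,3)]
  WQ@(3,2): attacks (3,3) (3,1) (3,0) (4,2) (2,2) (1,2) (0,2) (4,3) (4,1) (2,3) (1,4) (2,1) (1,0) [ray(0,1) blocked at (3,3); ray(1,0) blocked at (4,2); ray(1,1) blocked at (4,3)]
  WN@(4,2): attacks (3,4) (2,3) (3,0) (2,1)
  WB@(4,3): attacks (3,4) (3,2) [ray(-1,-1) blocked at (3,2)]
W attacks (2,3): yes

Answer: yes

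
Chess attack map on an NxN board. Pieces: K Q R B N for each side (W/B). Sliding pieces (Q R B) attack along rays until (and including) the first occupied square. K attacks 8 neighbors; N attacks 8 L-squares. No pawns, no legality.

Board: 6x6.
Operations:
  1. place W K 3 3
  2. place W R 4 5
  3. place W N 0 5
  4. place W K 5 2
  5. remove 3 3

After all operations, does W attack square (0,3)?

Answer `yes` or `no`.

Op 1: place WK@(3,3)
Op 2: place WR@(4,5)
Op 3: place WN@(0,5)
Op 4: place WK@(5,2)
Op 5: remove (3,3)
Per-piece attacks for W:
  WN@(0,5): attacks (1,3) (2,4)
  WR@(4,5): attacks (4,4) (4,3) (4,2) (4,1) (4,0) (5,5) (3,5) (2,5) (1,5) (0,5) [ray(-1,0) blocked at (0,5)]
  WK@(5,2): attacks (5,3) (5,1) (4,2) (4,3) (4,1)
W attacks (0,3): no

Answer: no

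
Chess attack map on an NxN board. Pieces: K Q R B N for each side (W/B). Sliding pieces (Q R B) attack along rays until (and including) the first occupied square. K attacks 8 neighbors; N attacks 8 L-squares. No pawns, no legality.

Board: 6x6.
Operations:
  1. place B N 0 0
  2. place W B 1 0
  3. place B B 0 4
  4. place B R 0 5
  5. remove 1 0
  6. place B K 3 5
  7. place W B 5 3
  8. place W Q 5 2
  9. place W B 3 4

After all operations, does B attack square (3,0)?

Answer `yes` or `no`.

Answer: no

Derivation:
Op 1: place BN@(0,0)
Op 2: place WB@(1,0)
Op 3: place BB@(0,4)
Op 4: place BR@(0,5)
Op 5: remove (1,0)
Op 6: place BK@(3,5)
Op 7: place WB@(5,3)
Op 8: place WQ@(5,2)
Op 9: place WB@(3,4)
Per-piece attacks for B:
  BN@(0,0): attacks (1,2) (2,1)
  BB@(0,4): attacks (1,5) (1,3) (2,2) (3,1) (4,0)
  BR@(0,5): attacks (0,4) (1,5) (2,5) (3,5) [ray(0,-1) blocked at (0,4); ray(1,0) blocked at (3,5)]
  BK@(3,5): attacks (3,4) (4,5) (2,5) (4,4) (2,4)
B attacks (3,0): no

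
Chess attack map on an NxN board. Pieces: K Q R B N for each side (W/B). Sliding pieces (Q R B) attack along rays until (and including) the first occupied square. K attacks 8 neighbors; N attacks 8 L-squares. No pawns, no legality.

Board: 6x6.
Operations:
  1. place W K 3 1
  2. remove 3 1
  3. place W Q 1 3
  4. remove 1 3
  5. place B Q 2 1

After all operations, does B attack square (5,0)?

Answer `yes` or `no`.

Op 1: place WK@(3,1)
Op 2: remove (3,1)
Op 3: place WQ@(1,3)
Op 4: remove (1,3)
Op 5: place BQ@(2,1)
Per-piece attacks for B:
  BQ@(2,1): attacks (2,2) (2,3) (2,4) (2,5) (2,0) (3,1) (4,1) (5,1) (1,1) (0,1) (3,2) (4,3) (5,4) (3,0) (1,2) (0,3) (1,0)
B attacks (5,0): no

Answer: no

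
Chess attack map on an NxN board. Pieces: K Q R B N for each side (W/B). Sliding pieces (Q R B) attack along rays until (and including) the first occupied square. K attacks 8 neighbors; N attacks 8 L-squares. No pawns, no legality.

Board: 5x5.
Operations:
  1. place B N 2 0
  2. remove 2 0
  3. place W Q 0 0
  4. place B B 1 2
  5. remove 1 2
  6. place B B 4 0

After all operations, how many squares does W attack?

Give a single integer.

Answer: 12

Derivation:
Op 1: place BN@(2,0)
Op 2: remove (2,0)
Op 3: place WQ@(0,0)
Op 4: place BB@(1,2)
Op 5: remove (1,2)
Op 6: place BB@(4,0)
Per-piece attacks for W:
  WQ@(0,0): attacks (0,1) (0,2) (0,3) (0,4) (1,0) (2,0) (3,0) (4,0) (1,1) (2,2) (3,3) (4,4) [ray(1,0) blocked at (4,0)]
Union (12 distinct): (0,1) (0,2) (0,3) (0,4) (1,0) (1,1) (2,0) (2,2) (3,0) (3,3) (4,0) (4,4)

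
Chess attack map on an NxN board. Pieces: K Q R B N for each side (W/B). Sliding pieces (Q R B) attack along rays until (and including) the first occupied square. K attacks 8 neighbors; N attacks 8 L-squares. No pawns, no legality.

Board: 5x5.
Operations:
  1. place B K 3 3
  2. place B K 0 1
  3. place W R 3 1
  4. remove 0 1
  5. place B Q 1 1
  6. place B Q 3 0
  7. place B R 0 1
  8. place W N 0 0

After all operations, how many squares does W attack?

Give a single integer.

Answer: 7

Derivation:
Op 1: place BK@(3,3)
Op 2: place BK@(0,1)
Op 3: place WR@(3,1)
Op 4: remove (0,1)
Op 5: place BQ@(1,1)
Op 6: place BQ@(3,0)
Op 7: place BR@(0,1)
Op 8: place WN@(0,0)
Per-piece attacks for W:
  WN@(0,0): attacks (1,2) (2,1)
  WR@(3,1): attacks (3,2) (3,3) (3,0) (4,1) (2,1) (1,1) [ray(0,1) blocked at (3,3); ray(0,-1) blocked at (3,0); ray(-1,0) blocked at (1,1)]
Union (7 distinct): (1,1) (1,2) (2,1) (3,0) (3,2) (3,3) (4,1)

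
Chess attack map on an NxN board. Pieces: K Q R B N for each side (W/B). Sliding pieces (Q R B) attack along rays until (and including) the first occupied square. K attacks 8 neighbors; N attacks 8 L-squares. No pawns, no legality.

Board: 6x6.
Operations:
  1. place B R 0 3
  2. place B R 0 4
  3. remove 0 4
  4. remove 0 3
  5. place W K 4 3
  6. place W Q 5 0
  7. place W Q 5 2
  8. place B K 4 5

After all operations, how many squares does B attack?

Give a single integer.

Op 1: place BR@(0,3)
Op 2: place BR@(0,4)
Op 3: remove (0,4)
Op 4: remove (0,3)
Op 5: place WK@(4,3)
Op 6: place WQ@(5,0)
Op 7: place WQ@(5,2)
Op 8: place BK@(4,5)
Per-piece attacks for B:
  BK@(4,5): attacks (4,4) (5,5) (3,5) (5,4) (3,4)
Union (5 distinct): (3,4) (3,5) (4,4) (5,4) (5,5)

Answer: 5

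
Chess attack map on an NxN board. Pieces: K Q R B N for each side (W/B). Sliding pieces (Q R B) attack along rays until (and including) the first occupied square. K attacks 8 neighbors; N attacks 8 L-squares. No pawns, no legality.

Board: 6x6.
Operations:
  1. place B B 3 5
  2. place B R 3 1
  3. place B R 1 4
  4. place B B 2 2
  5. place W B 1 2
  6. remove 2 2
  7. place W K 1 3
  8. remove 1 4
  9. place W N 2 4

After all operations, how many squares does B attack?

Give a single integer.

Op 1: place BB@(3,5)
Op 2: place BR@(3,1)
Op 3: place BR@(1,4)
Op 4: place BB@(2,2)
Op 5: place WB@(1,2)
Op 6: remove (2,2)
Op 7: place WK@(1,3)
Op 8: remove (1,4)
Op 9: place WN@(2,4)
Per-piece attacks for B:
  BR@(3,1): attacks (3,2) (3,3) (3,4) (3,5) (3,0) (4,1) (5,1) (2,1) (1,1) (0,1) [ray(0,1) blocked at (3,5)]
  BB@(3,5): attacks (4,4) (5,3) (2,4) [ray(-1,-1) blocked at (2,4)]
Union (13 distinct): (0,1) (1,1) (2,1) (2,4) (3,0) (3,2) (3,3) (3,4) (3,5) (4,1) (4,4) (5,1) (5,3)

Answer: 13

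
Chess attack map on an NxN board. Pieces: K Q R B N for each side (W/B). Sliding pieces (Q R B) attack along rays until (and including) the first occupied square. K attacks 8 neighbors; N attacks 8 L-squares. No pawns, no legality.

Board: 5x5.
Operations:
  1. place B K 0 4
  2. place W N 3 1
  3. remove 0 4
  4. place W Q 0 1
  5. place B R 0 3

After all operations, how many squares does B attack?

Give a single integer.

Op 1: place BK@(0,4)
Op 2: place WN@(3,1)
Op 3: remove (0,4)
Op 4: place WQ@(0,1)
Op 5: place BR@(0,3)
Per-piece attacks for B:
  BR@(0,3): attacks (0,4) (0,2) (0,1) (1,3) (2,3) (3,3) (4,3) [ray(0,-1) blocked at (0,1)]
Union (7 distinct): (0,1) (0,2) (0,4) (1,3) (2,3) (3,3) (4,3)

Answer: 7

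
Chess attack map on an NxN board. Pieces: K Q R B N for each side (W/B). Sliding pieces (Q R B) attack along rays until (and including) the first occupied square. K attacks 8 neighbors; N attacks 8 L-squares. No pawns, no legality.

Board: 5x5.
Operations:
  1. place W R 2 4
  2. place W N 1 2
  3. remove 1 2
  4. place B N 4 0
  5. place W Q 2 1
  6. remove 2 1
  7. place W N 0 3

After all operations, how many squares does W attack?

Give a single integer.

Answer: 10

Derivation:
Op 1: place WR@(2,4)
Op 2: place WN@(1,2)
Op 3: remove (1,2)
Op 4: place BN@(4,0)
Op 5: place WQ@(2,1)
Op 6: remove (2,1)
Op 7: place WN@(0,3)
Per-piece attacks for W:
  WN@(0,3): attacks (2,4) (1,1) (2,2)
  WR@(2,4): attacks (2,3) (2,2) (2,1) (2,0) (3,4) (4,4) (1,4) (0,4)
Union (10 distinct): (0,4) (1,1) (1,4) (2,0) (2,1) (2,2) (2,3) (2,4) (3,4) (4,4)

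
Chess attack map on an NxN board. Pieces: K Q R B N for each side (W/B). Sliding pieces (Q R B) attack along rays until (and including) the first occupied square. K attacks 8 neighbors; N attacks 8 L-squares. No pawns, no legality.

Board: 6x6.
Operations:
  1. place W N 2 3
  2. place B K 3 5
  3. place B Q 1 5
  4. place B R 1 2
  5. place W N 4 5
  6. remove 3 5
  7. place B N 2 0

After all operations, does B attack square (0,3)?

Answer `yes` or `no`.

Op 1: place WN@(2,3)
Op 2: place BK@(3,5)
Op 3: place BQ@(1,5)
Op 4: place BR@(1,2)
Op 5: place WN@(4,5)
Op 6: remove (3,5)
Op 7: place BN@(2,0)
Per-piece attacks for B:
  BR@(1,2): attacks (1,3) (1,4) (1,5) (1,1) (1,0) (2,2) (3,2) (4,2) (5,2) (0,2) [ray(0,1) blocked at (1,5)]
  BQ@(1,5): attacks (1,4) (1,3) (1,2) (2,5) (3,5) (4,5) (0,5) (2,4) (3,3) (4,2) (5,1) (0,4) [ray(0,-1) blocked at (1,2); ray(1,0) blocked at (4,5)]
  BN@(2,0): attacks (3,2) (4,1) (1,2) (0,1)
B attacks (0,3): no

Answer: no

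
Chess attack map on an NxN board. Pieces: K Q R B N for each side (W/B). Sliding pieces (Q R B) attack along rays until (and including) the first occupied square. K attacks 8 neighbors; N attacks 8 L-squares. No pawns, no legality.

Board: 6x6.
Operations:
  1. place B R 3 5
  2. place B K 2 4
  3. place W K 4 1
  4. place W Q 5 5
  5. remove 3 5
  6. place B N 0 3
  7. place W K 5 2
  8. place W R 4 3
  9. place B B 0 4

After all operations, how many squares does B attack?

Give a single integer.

Op 1: place BR@(3,5)
Op 2: place BK@(2,4)
Op 3: place WK@(4,1)
Op 4: place WQ@(5,5)
Op 5: remove (3,5)
Op 6: place BN@(0,3)
Op 7: place WK@(5,2)
Op 8: place WR@(4,3)
Op 9: place BB@(0,4)
Per-piece attacks for B:
  BN@(0,3): attacks (1,5) (2,4) (1,1) (2,2)
  BB@(0,4): attacks (1,5) (1,3) (2,2) (3,1) (4,0)
  BK@(2,4): attacks (2,5) (2,3) (3,4) (1,4) (3,5) (3,3) (1,5) (1,3)
Union (13 distinct): (1,1) (1,3) (1,4) (1,5) (2,2) (2,3) (2,4) (2,5) (3,1) (3,3) (3,4) (3,5) (4,0)

Answer: 13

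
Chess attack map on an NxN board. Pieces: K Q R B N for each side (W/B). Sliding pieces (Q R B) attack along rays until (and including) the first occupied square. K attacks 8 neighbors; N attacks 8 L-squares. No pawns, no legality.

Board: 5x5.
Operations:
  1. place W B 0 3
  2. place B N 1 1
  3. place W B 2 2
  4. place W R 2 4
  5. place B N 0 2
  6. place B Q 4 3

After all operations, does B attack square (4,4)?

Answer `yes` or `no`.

Op 1: place WB@(0,3)
Op 2: place BN@(1,1)
Op 3: place WB@(2,2)
Op 4: place WR@(2,4)
Op 5: place BN@(0,2)
Op 6: place BQ@(4,3)
Per-piece attacks for B:
  BN@(0,2): attacks (1,4) (2,3) (1,0) (2,1)
  BN@(1,1): attacks (2,3) (3,2) (0,3) (3,0)
  BQ@(4,3): attacks (4,4) (4,2) (4,1) (4,0) (3,3) (2,3) (1,3) (0,3) (3,4) (3,2) (2,1) (1,0) [ray(-1,0) blocked at (0,3)]
B attacks (4,4): yes

Answer: yes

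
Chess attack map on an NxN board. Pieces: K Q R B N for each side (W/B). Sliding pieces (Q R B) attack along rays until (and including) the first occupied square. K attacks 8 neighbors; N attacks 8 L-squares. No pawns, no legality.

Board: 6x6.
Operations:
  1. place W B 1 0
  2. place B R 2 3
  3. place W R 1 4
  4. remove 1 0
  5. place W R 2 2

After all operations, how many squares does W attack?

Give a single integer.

Op 1: place WB@(1,0)
Op 2: place BR@(2,3)
Op 3: place WR@(1,4)
Op 4: remove (1,0)
Op 5: place WR@(2,2)
Per-piece attacks for W:
  WR@(1,4): attacks (1,5) (1,3) (1,2) (1,1) (1,0) (2,4) (3,4) (4,4) (5,4) (0,4)
  WR@(2,2): attacks (2,3) (2,1) (2,0) (3,2) (4,2) (5,2) (1,2) (0,2) [ray(0,1) blocked at (2,3)]
Union (17 distinct): (0,2) (0,4) (1,0) (1,1) (1,2) (1,3) (1,5) (2,0) (2,1) (2,3) (2,4) (3,2) (3,4) (4,2) (4,4) (5,2) (5,4)

Answer: 17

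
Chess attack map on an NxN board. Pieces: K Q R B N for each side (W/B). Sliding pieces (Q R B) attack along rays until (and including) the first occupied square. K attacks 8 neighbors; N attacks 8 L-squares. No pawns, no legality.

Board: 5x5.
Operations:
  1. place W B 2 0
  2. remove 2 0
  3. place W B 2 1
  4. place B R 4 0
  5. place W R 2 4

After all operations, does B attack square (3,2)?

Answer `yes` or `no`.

Answer: no

Derivation:
Op 1: place WB@(2,0)
Op 2: remove (2,0)
Op 3: place WB@(2,1)
Op 4: place BR@(4,0)
Op 5: place WR@(2,4)
Per-piece attacks for B:
  BR@(4,0): attacks (4,1) (4,2) (4,3) (4,4) (3,0) (2,0) (1,0) (0,0)
B attacks (3,2): no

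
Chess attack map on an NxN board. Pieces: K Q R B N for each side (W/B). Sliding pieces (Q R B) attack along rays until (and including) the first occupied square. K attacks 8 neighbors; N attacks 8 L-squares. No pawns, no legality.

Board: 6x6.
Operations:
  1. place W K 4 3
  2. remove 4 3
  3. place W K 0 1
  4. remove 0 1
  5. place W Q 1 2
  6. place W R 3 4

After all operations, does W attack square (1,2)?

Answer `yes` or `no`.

Op 1: place WK@(4,3)
Op 2: remove (4,3)
Op 3: place WK@(0,1)
Op 4: remove (0,1)
Op 5: place WQ@(1,2)
Op 6: place WR@(3,4)
Per-piece attacks for W:
  WQ@(1,2): attacks (1,3) (1,4) (1,5) (1,1) (1,0) (2,2) (3,2) (4,2) (5,2) (0,2) (2,3) (3,4) (2,1) (3,0) (0,3) (0,1) [ray(1,1) blocked at (3,4)]
  WR@(3,4): attacks (3,5) (3,3) (3,2) (3,1) (3,0) (4,4) (5,4) (2,4) (1,4) (0,4)
W attacks (1,2): no

Answer: no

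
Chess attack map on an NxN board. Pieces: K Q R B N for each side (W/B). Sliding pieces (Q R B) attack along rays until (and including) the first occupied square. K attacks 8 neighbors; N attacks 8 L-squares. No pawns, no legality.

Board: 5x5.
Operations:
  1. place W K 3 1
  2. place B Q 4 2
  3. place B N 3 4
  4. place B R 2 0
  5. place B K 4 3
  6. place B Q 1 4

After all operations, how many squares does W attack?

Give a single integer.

Answer: 8

Derivation:
Op 1: place WK@(3,1)
Op 2: place BQ@(4,2)
Op 3: place BN@(3,4)
Op 4: place BR@(2,0)
Op 5: place BK@(4,3)
Op 6: place BQ@(1,4)
Per-piece attacks for W:
  WK@(3,1): attacks (3,2) (3,0) (4,1) (2,1) (4,2) (4,0) (2,2) (2,0)
Union (8 distinct): (2,0) (2,1) (2,2) (3,0) (3,2) (4,0) (4,1) (4,2)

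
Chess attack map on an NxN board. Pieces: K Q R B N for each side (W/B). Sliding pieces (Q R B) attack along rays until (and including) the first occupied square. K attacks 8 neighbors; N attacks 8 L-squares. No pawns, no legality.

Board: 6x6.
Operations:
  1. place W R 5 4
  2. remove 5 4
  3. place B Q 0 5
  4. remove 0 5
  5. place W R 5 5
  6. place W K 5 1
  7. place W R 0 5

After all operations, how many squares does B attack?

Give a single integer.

Answer: 0

Derivation:
Op 1: place WR@(5,4)
Op 2: remove (5,4)
Op 3: place BQ@(0,5)
Op 4: remove (0,5)
Op 5: place WR@(5,5)
Op 6: place WK@(5,1)
Op 7: place WR@(0,5)
Per-piece attacks for B:
Union (0 distinct): (none)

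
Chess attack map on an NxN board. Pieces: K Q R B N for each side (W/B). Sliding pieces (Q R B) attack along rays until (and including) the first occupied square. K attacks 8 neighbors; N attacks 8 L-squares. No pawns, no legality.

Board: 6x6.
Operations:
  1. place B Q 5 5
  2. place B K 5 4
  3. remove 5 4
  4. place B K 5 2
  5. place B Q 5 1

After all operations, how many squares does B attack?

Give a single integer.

Op 1: place BQ@(5,5)
Op 2: place BK@(5,4)
Op 3: remove (5,4)
Op 4: place BK@(5,2)
Op 5: place BQ@(5,1)
Per-piece attacks for B:
  BQ@(5,1): attacks (5,2) (5,0) (4,1) (3,1) (2,1) (1,1) (0,1) (4,2) (3,3) (2,4) (1,5) (4,0) [ray(0,1) blocked at (5,2)]
  BK@(5,2): attacks (5,3) (5,1) (4,2) (4,3) (4,1)
  BQ@(5,5): attacks (5,4) (5,3) (5,2) (4,5) (3,5) (2,5) (1,5) (0,5) (4,4) (3,3) (2,2) (1,1) (0,0) [ray(0,-1) blocked at (5,2)]
Union (23 distinct): (0,0) (0,1) (0,5) (1,1) (1,5) (2,1) (2,2) (2,4) (2,5) (3,1) (3,3) (3,5) (4,0) (4,1) (4,2) (4,3) (4,4) (4,5) (5,0) (5,1) (5,2) (5,3) (5,4)

Answer: 23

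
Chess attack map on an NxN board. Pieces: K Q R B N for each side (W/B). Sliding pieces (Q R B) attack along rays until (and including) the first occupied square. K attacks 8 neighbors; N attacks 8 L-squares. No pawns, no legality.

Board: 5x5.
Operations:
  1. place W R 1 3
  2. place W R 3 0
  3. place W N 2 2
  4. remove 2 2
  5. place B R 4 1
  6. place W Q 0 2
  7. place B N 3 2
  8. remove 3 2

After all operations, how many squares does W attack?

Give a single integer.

Answer: 19

Derivation:
Op 1: place WR@(1,3)
Op 2: place WR@(3,0)
Op 3: place WN@(2,2)
Op 4: remove (2,2)
Op 5: place BR@(4,1)
Op 6: place WQ@(0,2)
Op 7: place BN@(3,2)
Op 8: remove (3,2)
Per-piece attacks for W:
  WQ@(0,2): attacks (0,3) (0,4) (0,1) (0,0) (1,2) (2,2) (3,2) (4,2) (1,3) (1,1) (2,0) [ray(1,1) blocked at (1,3)]
  WR@(1,3): attacks (1,4) (1,2) (1,1) (1,0) (2,3) (3,3) (4,3) (0,3)
  WR@(3,0): attacks (3,1) (3,2) (3,3) (3,4) (4,0) (2,0) (1,0) (0,0)
Union (19 distinct): (0,0) (0,1) (0,3) (0,4) (1,0) (1,1) (1,2) (1,3) (1,4) (2,0) (2,2) (2,3) (3,1) (3,2) (3,3) (3,4) (4,0) (4,2) (4,3)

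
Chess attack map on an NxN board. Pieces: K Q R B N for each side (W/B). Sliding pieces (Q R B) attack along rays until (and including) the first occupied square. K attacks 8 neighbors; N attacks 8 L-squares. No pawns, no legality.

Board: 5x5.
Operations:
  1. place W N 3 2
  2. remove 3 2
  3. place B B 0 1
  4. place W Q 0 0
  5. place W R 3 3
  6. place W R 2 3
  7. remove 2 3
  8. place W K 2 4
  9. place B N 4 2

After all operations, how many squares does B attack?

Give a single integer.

Answer: 6

Derivation:
Op 1: place WN@(3,2)
Op 2: remove (3,2)
Op 3: place BB@(0,1)
Op 4: place WQ@(0,0)
Op 5: place WR@(3,3)
Op 6: place WR@(2,3)
Op 7: remove (2,3)
Op 8: place WK@(2,4)
Op 9: place BN@(4,2)
Per-piece attacks for B:
  BB@(0,1): attacks (1,2) (2,3) (3,4) (1,0)
  BN@(4,2): attacks (3,4) (2,3) (3,0) (2,1)
Union (6 distinct): (1,0) (1,2) (2,1) (2,3) (3,0) (3,4)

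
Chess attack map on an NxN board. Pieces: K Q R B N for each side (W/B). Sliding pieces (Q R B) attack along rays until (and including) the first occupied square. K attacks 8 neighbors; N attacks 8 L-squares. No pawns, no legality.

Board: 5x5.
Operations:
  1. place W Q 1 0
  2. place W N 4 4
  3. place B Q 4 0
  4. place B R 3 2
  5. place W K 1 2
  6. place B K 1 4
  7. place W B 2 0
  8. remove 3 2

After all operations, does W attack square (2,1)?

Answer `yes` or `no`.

Op 1: place WQ@(1,0)
Op 2: place WN@(4,4)
Op 3: place BQ@(4,0)
Op 4: place BR@(3,2)
Op 5: place WK@(1,2)
Op 6: place BK@(1,4)
Op 7: place WB@(2,0)
Op 8: remove (3,2)
Per-piece attacks for W:
  WQ@(1,0): attacks (1,1) (1,2) (2,0) (0,0) (2,1) (3,2) (4,3) (0,1) [ray(0,1) blocked at (1,2); ray(1,0) blocked at (2,0)]
  WK@(1,2): attacks (1,3) (1,1) (2,2) (0,2) (2,3) (2,1) (0,3) (0,1)
  WB@(2,0): attacks (3,1) (4,2) (1,1) (0,2)
  WN@(4,4): attacks (3,2) (2,3)
W attacks (2,1): yes

Answer: yes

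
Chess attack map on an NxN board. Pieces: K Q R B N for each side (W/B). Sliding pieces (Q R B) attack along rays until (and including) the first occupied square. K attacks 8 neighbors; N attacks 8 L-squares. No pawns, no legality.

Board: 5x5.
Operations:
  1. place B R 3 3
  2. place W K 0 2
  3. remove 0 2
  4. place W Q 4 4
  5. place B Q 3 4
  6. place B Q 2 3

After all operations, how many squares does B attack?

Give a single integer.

Answer: 19

Derivation:
Op 1: place BR@(3,3)
Op 2: place WK@(0,2)
Op 3: remove (0,2)
Op 4: place WQ@(4,4)
Op 5: place BQ@(3,4)
Op 6: place BQ@(2,3)
Per-piece attacks for B:
  BQ@(2,3): attacks (2,4) (2,2) (2,1) (2,0) (3,3) (1,3) (0,3) (3,4) (3,2) (4,1) (1,4) (1,2) (0,1) [ray(1,0) blocked at (3,3); ray(1,1) blocked at (3,4)]
  BR@(3,3): attacks (3,4) (3,2) (3,1) (3,0) (4,3) (2,3) [ray(0,1) blocked at (3,4); ray(-1,0) blocked at (2,3)]
  BQ@(3,4): attacks (3,3) (4,4) (2,4) (1,4) (0,4) (4,3) (2,3) [ray(0,-1) blocked at (3,3); ray(1,0) blocked at (4,4); ray(-1,-1) blocked at (2,3)]
Union (19 distinct): (0,1) (0,3) (0,4) (1,2) (1,3) (1,4) (2,0) (2,1) (2,2) (2,3) (2,4) (3,0) (3,1) (3,2) (3,3) (3,4) (4,1) (4,3) (4,4)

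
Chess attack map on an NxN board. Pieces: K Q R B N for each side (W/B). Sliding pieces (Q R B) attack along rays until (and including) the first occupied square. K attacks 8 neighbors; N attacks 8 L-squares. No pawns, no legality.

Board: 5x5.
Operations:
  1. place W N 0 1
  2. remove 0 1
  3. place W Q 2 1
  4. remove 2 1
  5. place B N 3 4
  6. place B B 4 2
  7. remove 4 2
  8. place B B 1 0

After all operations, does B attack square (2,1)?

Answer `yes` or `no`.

Op 1: place WN@(0,1)
Op 2: remove (0,1)
Op 3: place WQ@(2,1)
Op 4: remove (2,1)
Op 5: place BN@(3,4)
Op 6: place BB@(4,2)
Op 7: remove (4,2)
Op 8: place BB@(1,0)
Per-piece attacks for B:
  BB@(1,0): attacks (2,1) (3,2) (4,3) (0,1)
  BN@(3,4): attacks (4,2) (2,2) (1,3)
B attacks (2,1): yes

Answer: yes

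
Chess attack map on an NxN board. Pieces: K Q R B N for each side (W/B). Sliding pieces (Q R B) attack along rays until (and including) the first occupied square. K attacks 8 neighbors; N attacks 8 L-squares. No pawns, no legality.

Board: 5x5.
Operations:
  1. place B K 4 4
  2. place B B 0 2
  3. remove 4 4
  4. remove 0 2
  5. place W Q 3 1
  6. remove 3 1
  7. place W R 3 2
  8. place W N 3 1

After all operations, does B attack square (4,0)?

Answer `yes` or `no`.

Op 1: place BK@(4,4)
Op 2: place BB@(0,2)
Op 3: remove (4,4)
Op 4: remove (0,2)
Op 5: place WQ@(3,1)
Op 6: remove (3,1)
Op 7: place WR@(3,2)
Op 8: place WN@(3,1)
Per-piece attacks for B:
B attacks (4,0): no

Answer: no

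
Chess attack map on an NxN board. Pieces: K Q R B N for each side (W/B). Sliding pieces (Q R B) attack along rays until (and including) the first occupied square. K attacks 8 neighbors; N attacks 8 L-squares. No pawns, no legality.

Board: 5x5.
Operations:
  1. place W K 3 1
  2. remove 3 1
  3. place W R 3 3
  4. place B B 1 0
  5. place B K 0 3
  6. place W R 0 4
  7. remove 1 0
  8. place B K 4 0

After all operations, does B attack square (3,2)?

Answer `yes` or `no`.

Op 1: place WK@(3,1)
Op 2: remove (3,1)
Op 3: place WR@(3,3)
Op 4: place BB@(1,0)
Op 5: place BK@(0,3)
Op 6: place WR@(0,4)
Op 7: remove (1,0)
Op 8: place BK@(4,0)
Per-piece attacks for B:
  BK@(0,3): attacks (0,4) (0,2) (1,3) (1,4) (1,2)
  BK@(4,0): attacks (4,1) (3,0) (3,1)
B attacks (3,2): no

Answer: no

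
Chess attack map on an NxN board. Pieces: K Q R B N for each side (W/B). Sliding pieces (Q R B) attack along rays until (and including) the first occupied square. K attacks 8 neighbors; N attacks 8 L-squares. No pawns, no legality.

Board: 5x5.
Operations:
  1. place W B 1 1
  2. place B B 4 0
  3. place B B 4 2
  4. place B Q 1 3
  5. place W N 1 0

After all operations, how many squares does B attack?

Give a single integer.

Answer: 15

Derivation:
Op 1: place WB@(1,1)
Op 2: place BB@(4,0)
Op 3: place BB@(4,2)
Op 4: place BQ@(1,3)
Op 5: place WN@(1,0)
Per-piece attacks for B:
  BQ@(1,3): attacks (1,4) (1,2) (1,1) (2,3) (3,3) (4,3) (0,3) (2,4) (2,2) (3,1) (4,0) (0,4) (0,2) [ray(0,-1) blocked at (1,1); ray(1,-1) blocked at (4,0)]
  BB@(4,0): attacks (3,1) (2,2) (1,3) [ray(-1,1) blocked at (1,3)]
  BB@(4,2): attacks (3,3) (2,4) (3,1) (2,0)
Union (15 distinct): (0,2) (0,3) (0,4) (1,1) (1,2) (1,3) (1,4) (2,0) (2,2) (2,3) (2,4) (3,1) (3,3) (4,0) (4,3)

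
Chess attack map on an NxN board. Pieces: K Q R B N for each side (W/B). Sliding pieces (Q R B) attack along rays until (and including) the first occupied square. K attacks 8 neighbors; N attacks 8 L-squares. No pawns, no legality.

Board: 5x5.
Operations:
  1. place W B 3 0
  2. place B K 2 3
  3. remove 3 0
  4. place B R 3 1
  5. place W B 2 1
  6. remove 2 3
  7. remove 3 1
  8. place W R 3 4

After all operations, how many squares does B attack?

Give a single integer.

Answer: 0

Derivation:
Op 1: place WB@(3,0)
Op 2: place BK@(2,3)
Op 3: remove (3,0)
Op 4: place BR@(3,1)
Op 5: place WB@(2,1)
Op 6: remove (2,3)
Op 7: remove (3,1)
Op 8: place WR@(3,4)
Per-piece attacks for B:
Union (0 distinct): (none)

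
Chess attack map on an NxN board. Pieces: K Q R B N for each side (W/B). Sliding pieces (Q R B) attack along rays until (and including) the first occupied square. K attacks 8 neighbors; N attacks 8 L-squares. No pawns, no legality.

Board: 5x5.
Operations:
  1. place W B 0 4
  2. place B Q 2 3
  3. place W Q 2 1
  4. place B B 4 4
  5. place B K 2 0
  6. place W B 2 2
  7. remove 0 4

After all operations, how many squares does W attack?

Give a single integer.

Op 1: place WB@(0,4)
Op 2: place BQ@(2,3)
Op 3: place WQ@(2,1)
Op 4: place BB@(4,4)
Op 5: place BK@(2,0)
Op 6: place WB@(2,2)
Op 7: remove (0,4)
Per-piece attacks for W:
  WQ@(2,1): attacks (2,2) (2,0) (3,1) (4,1) (1,1) (0,1) (3,2) (4,3) (3,0) (1,2) (0,3) (1,0) [ray(0,1) blocked at (2,2); ray(0,-1) blocked at (2,0)]
  WB@(2,2): attacks (3,3) (4,4) (3,1) (4,0) (1,3) (0,4) (1,1) (0,0) [ray(1,1) blocked at (4,4)]
Union (18 distinct): (0,0) (0,1) (0,3) (0,4) (1,0) (1,1) (1,2) (1,3) (2,0) (2,2) (3,0) (3,1) (3,2) (3,3) (4,0) (4,1) (4,3) (4,4)

Answer: 18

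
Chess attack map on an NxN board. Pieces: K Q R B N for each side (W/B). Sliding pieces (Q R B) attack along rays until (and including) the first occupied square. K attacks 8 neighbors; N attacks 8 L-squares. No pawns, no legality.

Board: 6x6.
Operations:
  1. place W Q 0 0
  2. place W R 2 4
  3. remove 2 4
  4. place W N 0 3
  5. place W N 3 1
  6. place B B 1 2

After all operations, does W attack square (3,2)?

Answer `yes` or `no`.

Op 1: place WQ@(0,0)
Op 2: place WR@(2,4)
Op 3: remove (2,4)
Op 4: place WN@(0,3)
Op 5: place WN@(3,1)
Op 6: place BB@(1,2)
Per-piece attacks for W:
  WQ@(0,0): attacks (0,1) (0,2) (0,3) (1,0) (2,0) (3,0) (4,0) (5,0) (1,1) (2,2) (3,3) (4,4) (5,5) [ray(0,1) blocked at (0,3)]
  WN@(0,3): attacks (1,5) (2,4) (1,1) (2,2)
  WN@(3,1): attacks (4,3) (5,2) (2,3) (1,2) (5,0) (1,0)
W attacks (3,2): no

Answer: no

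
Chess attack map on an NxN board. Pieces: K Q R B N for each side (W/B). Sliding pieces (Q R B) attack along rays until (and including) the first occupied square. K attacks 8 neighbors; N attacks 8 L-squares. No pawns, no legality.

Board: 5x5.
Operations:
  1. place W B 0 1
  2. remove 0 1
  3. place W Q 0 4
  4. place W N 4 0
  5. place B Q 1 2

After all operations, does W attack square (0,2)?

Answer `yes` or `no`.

Op 1: place WB@(0,1)
Op 2: remove (0,1)
Op 3: place WQ@(0,4)
Op 4: place WN@(4,0)
Op 5: place BQ@(1,2)
Per-piece attacks for W:
  WQ@(0,4): attacks (0,3) (0,2) (0,1) (0,0) (1,4) (2,4) (3,4) (4,4) (1,3) (2,2) (3,1) (4,0) [ray(1,-1) blocked at (4,0)]
  WN@(4,0): attacks (3,2) (2,1)
W attacks (0,2): yes

Answer: yes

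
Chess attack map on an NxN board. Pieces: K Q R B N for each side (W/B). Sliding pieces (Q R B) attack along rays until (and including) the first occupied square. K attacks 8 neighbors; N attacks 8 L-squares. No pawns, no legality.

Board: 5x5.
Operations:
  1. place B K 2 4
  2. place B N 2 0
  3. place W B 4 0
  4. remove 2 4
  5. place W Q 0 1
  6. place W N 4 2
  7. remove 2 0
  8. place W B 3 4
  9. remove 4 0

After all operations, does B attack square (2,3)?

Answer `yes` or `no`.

Op 1: place BK@(2,4)
Op 2: place BN@(2,0)
Op 3: place WB@(4,0)
Op 4: remove (2,4)
Op 5: place WQ@(0,1)
Op 6: place WN@(4,2)
Op 7: remove (2,0)
Op 8: place WB@(3,4)
Op 9: remove (4,0)
Per-piece attacks for B:
B attacks (2,3): no

Answer: no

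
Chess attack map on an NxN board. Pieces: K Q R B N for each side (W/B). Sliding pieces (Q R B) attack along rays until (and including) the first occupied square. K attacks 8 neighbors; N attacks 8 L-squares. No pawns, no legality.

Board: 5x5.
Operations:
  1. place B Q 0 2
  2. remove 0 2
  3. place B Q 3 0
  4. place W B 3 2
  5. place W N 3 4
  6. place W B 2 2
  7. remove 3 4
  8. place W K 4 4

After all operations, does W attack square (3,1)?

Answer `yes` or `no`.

Answer: yes

Derivation:
Op 1: place BQ@(0,2)
Op 2: remove (0,2)
Op 3: place BQ@(3,0)
Op 4: place WB@(3,2)
Op 5: place WN@(3,4)
Op 6: place WB@(2,2)
Op 7: remove (3,4)
Op 8: place WK@(4,4)
Per-piece attacks for W:
  WB@(2,2): attacks (3,3) (4,4) (3,1) (4,0) (1,3) (0,4) (1,1) (0,0) [ray(1,1) blocked at (4,4)]
  WB@(3,2): attacks (4,3) (4,1) (2,3) (1,4) (2,1) (1,0)
  WK@(4,4): attacks (4,3) (3,4) (3,3)
W attacks (3,1): yes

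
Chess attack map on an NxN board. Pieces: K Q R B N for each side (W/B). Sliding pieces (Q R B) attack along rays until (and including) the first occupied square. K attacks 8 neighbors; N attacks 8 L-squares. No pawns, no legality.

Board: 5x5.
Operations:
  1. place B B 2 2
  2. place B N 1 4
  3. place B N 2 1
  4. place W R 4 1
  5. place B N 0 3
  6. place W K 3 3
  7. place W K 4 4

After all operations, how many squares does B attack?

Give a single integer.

Answer: 11

Derivation:
Op 1: place BB@(2,2)
Op 2: place BN@(1,4)
Op 3: place BN@(2,1)
Op 4: place WR@(4,1)
Op 5: place BN@(0,3)
Op 6: place WK@(3,3)
Op 7: place WK@(4,4)
Per-piece attacks for B:
  BN@(0,3): attacks (2,4) (1,1) (2,2)
  BN@(1,4): attacks (2,2) (3,3) (0,2)
  BN@(2,1): attacks (3,3) (4,2) (1,3) (0,2) (4,0) (0,0)
  BB@(2,2): attacks (3,3) (3,1) (4,0) (1,3) (0,4) (1,1) (0,0) [ray(1,1) blocked at (3,3)]
Union (11 distinct): (0,0) (0,2) (0,4) (1,1) (1,3) (2,2) (2,4) (3,1) (3,3) (4,0) (4,2)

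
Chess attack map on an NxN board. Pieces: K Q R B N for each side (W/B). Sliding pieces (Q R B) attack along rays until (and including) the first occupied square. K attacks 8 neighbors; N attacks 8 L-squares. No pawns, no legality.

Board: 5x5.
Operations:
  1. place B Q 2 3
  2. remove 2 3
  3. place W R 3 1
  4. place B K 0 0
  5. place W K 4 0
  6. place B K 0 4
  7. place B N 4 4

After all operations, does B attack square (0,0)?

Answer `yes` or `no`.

Op 1: place BQ@(2,3)
Op 2: remove (2,3)
Op 3: place WR@(3,1)
Op 4: place BK@(0,0)
Op 5: place WK@(4,0)
Op 6: place BK@(0,4)
Op 7: place BN@(4,4)
Per-piece attacks for B:
  BK@(0,0): attacks (0,1) (1,0) (1,1)
  BK@(0,4): attacks (0,3) (1,4) (1,3)
  BN@(4,4): attacks (3,2) (2,3)
B attacks (0,0): no

Answer: no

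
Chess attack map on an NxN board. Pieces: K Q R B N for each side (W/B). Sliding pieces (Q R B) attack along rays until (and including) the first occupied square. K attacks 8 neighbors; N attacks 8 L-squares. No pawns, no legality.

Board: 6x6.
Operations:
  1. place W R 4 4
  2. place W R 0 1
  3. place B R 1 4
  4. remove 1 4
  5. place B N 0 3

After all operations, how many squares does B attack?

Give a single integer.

Op 1: place WR@(4,4)
Op 2: place WR@(0,1)
Op 3: place BR@(1,4)
Op 4: remove (1,4)
Op 5: place BN@(0,3)
Per-piece attacks for B:
  BN@(0,3): attacks (1,5) (2,4) (1,1) (2,2)
Union (4 distinct): (1,1) (1,5) (2,2) (2,4)

Answer: 4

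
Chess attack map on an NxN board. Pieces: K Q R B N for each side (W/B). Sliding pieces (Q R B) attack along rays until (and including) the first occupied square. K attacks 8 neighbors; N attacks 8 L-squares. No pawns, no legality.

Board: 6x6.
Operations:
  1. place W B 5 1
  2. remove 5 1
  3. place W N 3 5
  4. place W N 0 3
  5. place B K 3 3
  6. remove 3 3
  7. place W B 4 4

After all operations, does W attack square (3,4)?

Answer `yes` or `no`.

Op 1: place WB@(5,1)
Op 2: remove (5,1)
Op 3: place WN@(3,5)
Op 4: place WN@(0,3)
Op 5: place BK@(3,3)
Op 6: remove (3,3)
Op 7: place WB@(4,4)
Per-piece attacks for W:
  WN@(0,3): attacks (1,5) (2,4) (1,1) (2,2)
  WN@(3,5): attacks (4,3) (5,4) (2,3) (1,4)
  WB@(4,4): attacks (5,5) (5,3) (3,5) (3,3) (2,2) (1,1) (0,0) [ray(-1,1) blocked at (3,5)]
W attacks (3,4): no

Answer: no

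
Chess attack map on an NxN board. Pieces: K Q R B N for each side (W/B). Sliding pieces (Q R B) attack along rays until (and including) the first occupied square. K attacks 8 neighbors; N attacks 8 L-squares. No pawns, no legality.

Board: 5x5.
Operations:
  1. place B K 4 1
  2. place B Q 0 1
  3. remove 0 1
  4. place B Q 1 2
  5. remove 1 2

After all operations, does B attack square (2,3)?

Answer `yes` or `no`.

Answer: no

Derivation:
Op 1: place BK@(4,1)
Op 2: place BQ@(0,1)
Op 3: remove (0,1)
Op 4: place BQ@(1,2)
Op 5: remove (1,2)
Per-piece attacks for B:
  BK@(4,1): attacks (4,2) (4,0) (3,1) (3,2) (3,0)
B attacks (2,3): no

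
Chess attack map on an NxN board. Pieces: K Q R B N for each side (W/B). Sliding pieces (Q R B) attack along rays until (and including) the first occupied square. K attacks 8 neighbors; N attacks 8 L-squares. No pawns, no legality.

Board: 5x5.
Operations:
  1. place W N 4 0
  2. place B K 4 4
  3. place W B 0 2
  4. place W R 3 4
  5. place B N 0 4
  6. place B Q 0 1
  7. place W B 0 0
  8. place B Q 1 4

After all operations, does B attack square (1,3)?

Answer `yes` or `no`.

Answer: yes

Derivation:
Op 1: place WN@(4,0)
Op 2: place BK@(4,4)
Op 3: place WB@(0,2)
Op 4: place WR@(3,4)
Op 5: place BN@(0,4)
Op 6: place BQ@(0,1)
Op 7: place WB@(0,0)
Op 8: place BQ@(1,4)
Per-piece attacks for B:
  BQ@(0,1): attacks (0,2) (0,0) (1,1) (2,1) (3,1) (4,1) (1,2) (2,3) (3,4) (1,0) [ray(0,1) blocked at (0,2); ray(0,-1) blocked at (0,0); ray(1,1) blocked at (3,4)]
  BN@(0,4): attacks (1,2) (2,3)
  BQ@(1,4): attacks (1,3) (1,2) (1,1) (1,0) (2,4) (3,4) (0,4) (2,3) (3,2) (4,1) (0,3) [ray(1,0) blocked at (3,4); ray(-1,0) blocked at (0,4)]
  BK@(4,4): attacks (4,3) (3,4) (3,3)
B attacks (1,3): yes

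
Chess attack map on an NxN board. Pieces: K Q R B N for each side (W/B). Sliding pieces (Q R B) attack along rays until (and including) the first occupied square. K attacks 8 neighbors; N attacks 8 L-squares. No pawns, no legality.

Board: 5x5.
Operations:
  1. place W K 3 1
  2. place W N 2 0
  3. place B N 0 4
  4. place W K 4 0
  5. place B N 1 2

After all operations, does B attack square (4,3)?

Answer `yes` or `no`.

Op 1: place WK@(3,1)
Op 2: place WN@(2,0)
Op 3: place BN@(0,4)
Op 4: place WK@(4,0)
Op 5: place BN@(1,2)
Per-piece attacks for B:
  BN@(0,4): attacks (1,2) (2,3)
  BN@(1,2): attacks (2,4) (3,3) (0,4) (2,0) (3,1) (0,0)
B attacks (4,3): no

Answer: no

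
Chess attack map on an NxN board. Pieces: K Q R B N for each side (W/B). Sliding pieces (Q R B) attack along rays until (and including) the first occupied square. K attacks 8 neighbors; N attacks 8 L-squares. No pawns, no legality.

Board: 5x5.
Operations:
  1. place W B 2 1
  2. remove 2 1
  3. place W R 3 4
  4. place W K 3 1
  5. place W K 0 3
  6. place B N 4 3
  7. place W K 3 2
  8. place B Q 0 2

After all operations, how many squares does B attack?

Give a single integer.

Answer: 11

Derivation:
Op 1: place WB@(2,1)
Op 2: remove (2,1)
Op 3: place WR@(3,4)
Op 4: place WK@(3,1)
Op 5: place WK@(0,3)
Op 6: place BN@(4,3)
Op 7: place WK@(3,2)
Op 8: place BQ@(0,2)
Per-piece attacks for B:
  BQ@(0,2): attacks (0,3) (0,1) (0,0) (1,2) (2,2) (3,2) (1,3) (2,4) (1,1) (2,0) [ray(0,1) blocked at (0,3); ray(1,0) blocked at (3,2)]
  BN@(4,3): attacks (2,4) (3,1) (2,2)
Union (11 distinct): (0,0) (0,1) (0,3) (1,1) (1,2) (1,3) (2,0) (2,2) (2,4) (3,1) (3,2)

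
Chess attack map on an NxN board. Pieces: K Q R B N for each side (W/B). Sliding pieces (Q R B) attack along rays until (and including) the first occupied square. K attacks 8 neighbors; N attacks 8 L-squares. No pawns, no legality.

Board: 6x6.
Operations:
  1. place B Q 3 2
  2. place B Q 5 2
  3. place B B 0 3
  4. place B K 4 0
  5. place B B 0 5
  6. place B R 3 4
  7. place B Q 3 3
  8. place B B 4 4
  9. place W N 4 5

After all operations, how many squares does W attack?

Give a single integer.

Answer: 3

Derivation:
Op 1: place BQ@(3,2)
Op 2: place BQ@(5,2)
Op 3: place BB@(0,3)
Op 4: place BK@(4,0)
Op 5: place BB@(0,5)
Op 6: place BR@(3,4)
Op 7: place BQ@(3,3)
Op 8: place BB@(4,4)
Op 9: place WN@(4,5)
Per-piece attacks for W:
  WN@(4,5): attacks (5,3) (3,3) (2,4)
Union (3 distinct): (2,4) (3,3) (5,3)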